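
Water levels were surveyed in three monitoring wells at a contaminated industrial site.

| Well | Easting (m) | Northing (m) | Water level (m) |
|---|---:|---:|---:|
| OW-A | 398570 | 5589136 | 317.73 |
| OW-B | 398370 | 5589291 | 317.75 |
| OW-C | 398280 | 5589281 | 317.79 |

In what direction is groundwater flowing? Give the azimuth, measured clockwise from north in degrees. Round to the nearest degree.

With h = a·x + b·y + c and OW-A as origin, the differences give:
  (-200)·a + 155·b = +0.02
  (-290)·a + 145·b = +0.06
Eliminate b (×145 and ×155, subtract): 15950·a = -6.400 → a = ∂h/∂x = -0.0004013
Back-substitute: b = ∂h/∂y = -0.0003887.
Flow direction (−∇h) has components (+0.0004013 E, +0.0003887 N).
Azimuth = atan2(E, N) = atan2(+0.0004013, +0.0003887) = 45.9° ≈ 046°.

046°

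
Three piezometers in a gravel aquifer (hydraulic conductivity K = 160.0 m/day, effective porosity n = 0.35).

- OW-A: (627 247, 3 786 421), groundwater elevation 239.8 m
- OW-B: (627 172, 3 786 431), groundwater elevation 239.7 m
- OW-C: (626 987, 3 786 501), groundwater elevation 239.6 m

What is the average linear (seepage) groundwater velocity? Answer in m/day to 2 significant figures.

With h = a·x + b·y + c and OW-A as origin, the differences give:
  (-75)·a + 10·b = -0.1
  (-260)·a + 80·b = -0.2
Eliminate b (×80 and ×10, subtract): -3400·a = -6.00 → a = ∂h/∂x = +0.001765
Back-substitute: b = ∂h/∂y = +0.003235.
|∇h| = √(0.001765² + 0.003235²) = 0.003685
Seepage velocity v = K·i/n = 160.0 × 0.003685 / 0.35 = 1.685 m/day.

1.7 m/day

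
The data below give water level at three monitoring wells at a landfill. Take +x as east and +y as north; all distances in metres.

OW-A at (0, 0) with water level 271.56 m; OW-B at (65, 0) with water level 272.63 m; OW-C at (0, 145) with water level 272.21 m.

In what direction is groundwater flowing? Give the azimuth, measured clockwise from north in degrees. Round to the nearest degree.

∂h/∂x = (272.63 − 271.56) / (65 − 0) = +0.01646
∂h/∂y = (272.21 − 271.56) / (145 − 0) = +0.004483
Flow direction (−∇h) has components (-0.01646 E, -0.004483 N).
Azimuth = atan2(E, N) = atan2(-0.01646, -0.004483) = 254.8° ≈ 255°.

255°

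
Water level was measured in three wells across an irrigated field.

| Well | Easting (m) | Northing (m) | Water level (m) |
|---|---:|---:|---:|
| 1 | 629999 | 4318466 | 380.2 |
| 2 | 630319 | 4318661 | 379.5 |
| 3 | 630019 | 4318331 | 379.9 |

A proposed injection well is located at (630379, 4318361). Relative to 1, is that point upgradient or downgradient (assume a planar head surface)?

downgradient

Taking 1 as reference: 2−1 = (320, 195, -0.7); 3−1 = (20, -135, -0.3).
Solve a·Δx + b·Δy = Δh: det = 320·(-135) − 20·195 = -47100.
∂h/∂x = [(-0.7)·(-135) − (-0.3)·195] / -47100 = -0.003248
∂h/∂y = [320·(-0.3) − 20·(-0.7)] / -47100 = +0.001741
Head at (630379, 4318361) = 380.2 + (-0.003248)·(380) + (+0.001741)·(-105) = 378.78 m.
That is lower than the 380.2 m at 1, so the point is downgradient.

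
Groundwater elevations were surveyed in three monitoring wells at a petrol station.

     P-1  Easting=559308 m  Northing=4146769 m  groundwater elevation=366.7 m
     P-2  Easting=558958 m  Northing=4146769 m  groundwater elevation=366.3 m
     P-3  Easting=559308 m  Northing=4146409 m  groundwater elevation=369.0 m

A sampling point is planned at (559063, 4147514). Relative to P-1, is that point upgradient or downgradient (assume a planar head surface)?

downgradient

∂h/∂x = (366.3 − 366.7) / (558958 − 559308) = +0.001143
∂h/∂y = (369.0 − 366.7) / (4146409 − 4146769) = -0.006389
Head at (559063, 4147514) = 366.7 + (+0.001143)·(-245) + (-0.006389)·(745) = 361.66 m.
That is lower than the 366.7 m at P-1, so the point is downgradient.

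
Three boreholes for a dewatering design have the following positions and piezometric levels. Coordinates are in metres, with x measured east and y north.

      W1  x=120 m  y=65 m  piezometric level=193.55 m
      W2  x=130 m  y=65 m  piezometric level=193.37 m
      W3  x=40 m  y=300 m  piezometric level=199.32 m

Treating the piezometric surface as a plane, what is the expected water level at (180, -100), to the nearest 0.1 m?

Differences from W1: to W2 (Δx, Δy, Δh) = (10, 0, -0.18); to W3 = (-80, 235, +5.77).
Solve a·Δx + b·Δy = Δh: det = 10·235 − (-80)·0 = 2350.
∂h/∂x = [(-0.18)·235 − (+5.77)·0] / 2350 = -0.01800
∂h/∂y = [10·(+5.77) − (-80)·(-0.18)] / 2350 = +0.01843
h(180, -100) = 193.55 + (-0.01800)·(60) + (+0.01843)·(-165) = 193.55 -1.080 -3.040 = 189.430 m.

189.4 m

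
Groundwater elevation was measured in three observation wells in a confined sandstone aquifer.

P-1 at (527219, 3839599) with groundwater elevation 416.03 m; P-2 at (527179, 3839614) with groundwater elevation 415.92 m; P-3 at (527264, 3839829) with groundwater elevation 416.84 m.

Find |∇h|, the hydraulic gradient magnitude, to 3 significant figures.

0.00470

Three-point gradient (reference P-1): Δ to P-2 = (-40, 15, -0.11), Δ to P-3 = (45, 230, +0.81).
∂h/∂x = +0.003792, ∂h/∂y = +0.002780 (det = -9875).
|∇h| = √(0.003792² + 0.002780²) = 0.004702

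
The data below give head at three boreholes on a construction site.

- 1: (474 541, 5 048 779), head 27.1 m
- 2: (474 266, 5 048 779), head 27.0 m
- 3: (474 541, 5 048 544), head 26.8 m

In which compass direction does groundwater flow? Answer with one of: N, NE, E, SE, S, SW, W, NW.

S

∂h/∂x = (27.0 − 27.1) / (474266 − 474541) = +0.0003636
∂h/∂y = (26.8 − 27.1) / (5048544 − 5048779) = +0.001277
Flow = −∇h = (-0.0003636 east, -0.001277 north), which points south.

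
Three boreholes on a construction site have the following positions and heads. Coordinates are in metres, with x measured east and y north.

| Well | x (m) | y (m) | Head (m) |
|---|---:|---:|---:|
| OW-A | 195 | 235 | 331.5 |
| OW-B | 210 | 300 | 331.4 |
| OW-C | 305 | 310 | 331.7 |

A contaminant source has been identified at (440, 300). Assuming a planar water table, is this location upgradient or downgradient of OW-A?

Three-point gradient (reference OW-A): Δ to OW-B = (15, 65, -0.1), Δ to OW-C = (110, 75, +0.2).
∂h/∂x = +0.003402, ∂h/∂y = -0.002324 (det = -6025).
Head at (440, 300) = 331.5 + (+0.003402)·(245) + (-0.002324)·(65) = 332.18 m.
That is higher than the 331.5 m at OW-A, so the point is upgradient.

upgradient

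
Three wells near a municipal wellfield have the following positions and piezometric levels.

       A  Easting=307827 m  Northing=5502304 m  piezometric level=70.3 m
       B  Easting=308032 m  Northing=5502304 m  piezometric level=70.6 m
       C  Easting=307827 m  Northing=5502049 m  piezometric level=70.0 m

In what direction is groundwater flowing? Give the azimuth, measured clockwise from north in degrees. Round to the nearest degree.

∂h/∂x = (70.6 − 70.3) / (308032 − 307827) = +0.001463
∂h/∂y = (70.0 − 70.3) / (5502049 − 5502304) = +0.001176
Flow direction (−∇h) has components (-0.001463 E, -0.001176 N).
Azimuth = atan2(E, N) = atan2(-0.001463, -0.001176) = 231.2° ≈ 231°.

231°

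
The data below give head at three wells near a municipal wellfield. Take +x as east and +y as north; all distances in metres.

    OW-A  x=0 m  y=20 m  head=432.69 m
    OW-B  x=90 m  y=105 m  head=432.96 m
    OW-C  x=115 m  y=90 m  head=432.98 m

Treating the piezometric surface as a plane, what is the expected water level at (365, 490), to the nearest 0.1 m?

434.0 m

Differences from OW-A: to OW-B (Δx, Δy, Δh) = (90, 85, +0.27); to OW-C = (115, 70, +0.29).
Determinant of the coordinate differences = 90·70 − 115·85 = -3475.
∂h/∂x = [(+0.27)·70 − (+0.29)·85] / -3475 = +0.001655
∂h/∂y = [90·(+0.29) − 115·(+0.27)] / -3475 = +0.001424
h(365, 490) = 432.69 + (+0.001655)·(365) + (+0.001424)·(470) = 432.69 +0.604 +0.669 = 433.963 m.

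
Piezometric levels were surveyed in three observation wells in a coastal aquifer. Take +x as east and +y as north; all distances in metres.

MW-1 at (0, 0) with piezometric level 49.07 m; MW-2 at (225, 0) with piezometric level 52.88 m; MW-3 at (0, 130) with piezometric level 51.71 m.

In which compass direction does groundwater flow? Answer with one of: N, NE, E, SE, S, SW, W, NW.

SW

∂h/∂x = (52.88 − 49.07) / (225 − 0) = +0.01693
∂h/∂y = (51.71 − 49.07) / (130 − 0) = +0.02031
Flow = −∇h = (-0.01693 east, -0.02031 north), which points southwest.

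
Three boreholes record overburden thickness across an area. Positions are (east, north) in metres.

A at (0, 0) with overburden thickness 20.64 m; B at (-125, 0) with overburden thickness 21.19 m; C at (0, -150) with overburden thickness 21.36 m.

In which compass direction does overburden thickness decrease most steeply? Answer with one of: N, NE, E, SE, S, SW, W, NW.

NE

∂d/∂x = (21.19 − 20.64) / (-125 − 0) = -0.004400
∂d/∂y = (21.36 − 20.64) / (-150 − 0) = -0.004800
Steepest decrease is along −∇f = (+0.004400 E, +0.004800 N) → northeast.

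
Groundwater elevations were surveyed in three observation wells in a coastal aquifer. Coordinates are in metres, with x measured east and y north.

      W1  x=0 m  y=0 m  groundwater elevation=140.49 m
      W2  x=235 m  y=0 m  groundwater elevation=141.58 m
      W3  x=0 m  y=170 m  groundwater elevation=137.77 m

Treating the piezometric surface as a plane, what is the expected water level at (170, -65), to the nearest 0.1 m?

∂h/∂x = (141.58 − 140.49) / (235 − 0) = +0.004638
∂h/∂y = (137.77 − 140.49) / (170 − 0) = -0.01600
h(170, -65) = 140.49 + (+0.004638)·(170) + (-0.01600)·(-65) = 140.49 +0.789 +1.040 = 142.319 m.

142.3 m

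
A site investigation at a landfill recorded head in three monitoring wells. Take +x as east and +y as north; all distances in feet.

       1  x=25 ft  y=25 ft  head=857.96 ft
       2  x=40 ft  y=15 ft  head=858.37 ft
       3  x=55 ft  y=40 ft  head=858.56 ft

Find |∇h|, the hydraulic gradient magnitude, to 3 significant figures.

0.0240

With h = a·x + b·y + c and 1 as origin, the differences give:
  15·a + (-10)·b = +0.41
  30·a + 15·b = +0.60
Eliminate b (×15 and ×(-10), subtract): 525·a = 12.150 → a = ∂h/∂x = +0.02314
Back-substitute: b = ∂h/∂y = -0.006286.
|∇h| = √(0.02314² + -0.006286²) = 0.02398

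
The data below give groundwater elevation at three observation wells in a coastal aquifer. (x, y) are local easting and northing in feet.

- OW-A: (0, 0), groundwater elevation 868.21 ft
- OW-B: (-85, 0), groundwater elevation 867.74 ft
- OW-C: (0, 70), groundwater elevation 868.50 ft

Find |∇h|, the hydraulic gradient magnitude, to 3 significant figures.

∂h/∂x = (867.74 − 868.21) / (-85 − 0) = +0.005529
∂h/∂y = (868.50 − 868.21) / (70 − 0) = +0.004143
|∇h| = √(0.005529² + 0.004143²) = 0.006909

0.00691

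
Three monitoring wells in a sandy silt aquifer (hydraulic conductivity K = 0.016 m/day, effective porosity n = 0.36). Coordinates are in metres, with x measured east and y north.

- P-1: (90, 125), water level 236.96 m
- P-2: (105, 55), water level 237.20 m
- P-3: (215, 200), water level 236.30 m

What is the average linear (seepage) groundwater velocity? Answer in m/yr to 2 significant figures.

0.080 m/yr

Differences from P-1: to P-2 (Δx, Δy, Δh) = (15, -70, +0.24); to P-3 = (125, 75, -0.66).
Determinant of the coordinate differences = 15·75 − 125·(-70) = 9875.
∂h/∂x = [(+0.24)·75 − (-0.66)·(-70)] / 9875 = -0.002856
∂h/∂y = [15·(-0.66) − 125·(+0.24)] / 9875 = -0.004041
|∇h| = √(-0.002856² + -0.004041²) = 0.004948
Seepage velocity v = K·i/n = 0.016 × 0.004948 / 0.36 = 0.0002199 m/day = 0.08032 m/yr.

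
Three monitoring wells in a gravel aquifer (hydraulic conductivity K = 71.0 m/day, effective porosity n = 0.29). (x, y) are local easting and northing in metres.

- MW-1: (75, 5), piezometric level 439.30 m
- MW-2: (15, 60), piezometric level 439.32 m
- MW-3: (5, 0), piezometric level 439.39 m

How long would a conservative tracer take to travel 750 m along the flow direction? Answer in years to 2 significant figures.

Differences from MW-1: to MW-2 (Δx, Δy, Δh) = (-60, 55, +0.02); to MW-3 = (-70, -5, +0.09).
Solve a·Δx + b·Δy = Δh: det = (-60)·(-5) − (-70)·55 = 4150.
∂h/∂x = [(+0.02)·(-5) − (+0.09)·55] / 4150 = -0.001217
∂h/∂y = [(-60)·(+0.09) − (-70)·(+0.02)] / 4150 = -0.0009639
|∇h| = √(-0.001217² + -0.0009639²) = 0.001552
Seepage velocity v = K·i/n = 71.0 × 0.001552 / 0.29 = 0.38 m/day.
t = 750 / 0.38 = 1974 days = 5.4 years.

5.4 years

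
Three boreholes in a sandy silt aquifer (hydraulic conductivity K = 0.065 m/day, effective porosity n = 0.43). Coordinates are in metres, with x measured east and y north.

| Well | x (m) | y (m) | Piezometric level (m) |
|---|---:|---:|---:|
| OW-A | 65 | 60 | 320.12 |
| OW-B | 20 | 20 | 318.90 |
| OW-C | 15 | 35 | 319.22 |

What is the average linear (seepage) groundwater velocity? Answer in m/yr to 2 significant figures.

Taking OW-A as reference: OW-B−OW-A = (-45, -40, -1.22); OW-C−OW-A = (-50, -25, -0.90).
Solve a·Δx + b·Δy = Δh: det = (-45)·(-25) − (-50)·(-40) = -875.
∂h/∂x = [(-1.22)·(-25) − (-0.90)·(-40)] / -875 = +0.006286
∂h/∂y = [(-45)·(-0.90) − (-50)·(-1.22)] / -875 = +0.02343
|∇h| = √(0.006286² + 0.02343²) = 0.02426
Seepage velocity v = K·i/n = 0.065 × 0.02426 / 0.43 = 0.003667 m/day = 1.339 m/yr.

1.3 m/yr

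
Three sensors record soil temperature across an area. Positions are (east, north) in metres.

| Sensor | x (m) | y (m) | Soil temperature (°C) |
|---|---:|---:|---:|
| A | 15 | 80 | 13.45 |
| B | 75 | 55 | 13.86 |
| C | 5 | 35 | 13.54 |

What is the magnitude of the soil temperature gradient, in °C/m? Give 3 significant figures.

0.00637 °C/m

Three-point gradient (reference A): Δ to B = (60, -25, +0.41), Δ to C = (-10, -45, +0.09).
∂T/∂x = +0.005492, ∂T/∂y = -0.003220 (det = -2950).
|∇f| = √(0.005492² + -0.003220²) = 0.006366 °C/m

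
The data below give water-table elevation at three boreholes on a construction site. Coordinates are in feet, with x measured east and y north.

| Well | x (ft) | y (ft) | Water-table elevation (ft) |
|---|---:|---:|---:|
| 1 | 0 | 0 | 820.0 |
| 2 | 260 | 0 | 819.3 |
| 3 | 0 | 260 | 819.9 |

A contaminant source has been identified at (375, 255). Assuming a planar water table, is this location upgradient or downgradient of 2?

∂h/∂x = (819.3 − 820.0) / (260 − 0) = -0.002692
∂h/∂y = (819.9 − 820.0) / (260 − 0) = -0.0003846
Head at (375, 255) = 820.0 + (-0.002692)·(375) + (-0.0003846)·(255) = 818.89 ft.
That is lower than the 819.3 ft at 2, so the point is downgradient.

downgradient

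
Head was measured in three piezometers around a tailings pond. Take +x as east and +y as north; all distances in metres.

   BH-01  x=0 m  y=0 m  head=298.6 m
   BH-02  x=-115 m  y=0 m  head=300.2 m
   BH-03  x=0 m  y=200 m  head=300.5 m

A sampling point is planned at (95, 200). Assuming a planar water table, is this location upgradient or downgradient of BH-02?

downgradient

∂h/∂x = (300.2 − 298.6) / (-115 − 0) = -0.01391
∂h/∂y = (300.5 − 298.6) / (200 − 0) = +0.009500
Head at (95, 200) = 298.6 + (-0.01391)·(95) + (+0.009500)·(200) = 299.18 m.
That is lower than the 300.2 m at BH-02, so the point is downgradient.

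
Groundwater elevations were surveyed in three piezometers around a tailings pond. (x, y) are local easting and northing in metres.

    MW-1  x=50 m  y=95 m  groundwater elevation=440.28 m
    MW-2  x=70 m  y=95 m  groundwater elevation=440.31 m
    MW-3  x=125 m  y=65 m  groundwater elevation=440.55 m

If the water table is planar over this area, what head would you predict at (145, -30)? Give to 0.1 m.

441.1 m

Taking MW-1 as reference: MW-2−MW-1 = (20, 0, +0.03); MW-3−MW-1 = (75, -30, +0.27).
Determinant of the coordinate differences = 20·(-30) − 75·0 = -600.
∂h/∂x = [(+0.03)·(-30) − (+0.27)·0] / -600 = +0.001500
∂h/∂y = [20·(+0.27) − 75·(+0.03)] / -600 = -0.005250
h(145, -30) = 440.28 + (+0.001500)·(95) + (-0.005250)·(-125) = 440.28 +0.143 +0.656 = 441.079 m.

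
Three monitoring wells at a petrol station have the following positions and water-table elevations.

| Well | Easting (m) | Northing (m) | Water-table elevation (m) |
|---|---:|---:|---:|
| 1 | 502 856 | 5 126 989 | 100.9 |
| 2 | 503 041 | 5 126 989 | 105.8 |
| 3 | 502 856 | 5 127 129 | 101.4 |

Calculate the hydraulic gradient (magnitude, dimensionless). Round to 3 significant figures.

∂h/∂x = (105.8 − 100.9) / (503041 − 502856) = +0.02649
∂h/∂y = (101.4 − 100.9) / (5127129 − 5126989) = +0.003571
|∇h| = √(0.02649² + 0.003571²) = 0.02673

0.0267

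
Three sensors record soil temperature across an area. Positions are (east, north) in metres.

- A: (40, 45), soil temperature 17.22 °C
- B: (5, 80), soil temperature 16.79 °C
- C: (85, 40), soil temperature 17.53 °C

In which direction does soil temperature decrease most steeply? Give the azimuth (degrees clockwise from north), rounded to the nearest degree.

Differences from A: to B (Δx, Δy, Δh) = (-35, 35, -0.43); to C = (45, -5, +0.31).
Solve a·Δx + b·Δy = ΔT: det = (-35)·(-5) − 45·35 = -1400.
∂T/∂x = [(-0.43)·(-5) − (+0.31)·35] / -1400 = +0.006214
∂T/∂y = [(-35)·(+0.31) − 45·(-0.43)] / -1400 = -0.006071
Steepest decrease is along −∇f: components (-0.006214 E, +0.006071 N).
Azimuth = atan2(-0.006214, +0.006071) = 314.3° ≈ 314°.

314°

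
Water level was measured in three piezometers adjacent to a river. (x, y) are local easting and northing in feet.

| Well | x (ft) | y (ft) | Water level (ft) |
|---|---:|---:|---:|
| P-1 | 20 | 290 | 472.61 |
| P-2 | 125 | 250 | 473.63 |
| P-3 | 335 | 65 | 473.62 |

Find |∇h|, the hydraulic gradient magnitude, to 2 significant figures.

0.026

Taking P-1 as reference: P-2−P-1 = (105, -40, +1.02); P-3−P-1 = (315, -225, +1.01).
Solve a·Δx + b·Δy = Δh: det = 105·(-225) − 315·(-40) = -11025.
∂h/∂x = [(+1.02)·(-225) − (+1.01)·(-40)] / -11025 = +0.01715
∂h/∂y = [105·(+1.01) − 315·(+1.02)] / -11025 = +0.01952
|∇h| = √(0.01715² + 0.01952²) = 0.02598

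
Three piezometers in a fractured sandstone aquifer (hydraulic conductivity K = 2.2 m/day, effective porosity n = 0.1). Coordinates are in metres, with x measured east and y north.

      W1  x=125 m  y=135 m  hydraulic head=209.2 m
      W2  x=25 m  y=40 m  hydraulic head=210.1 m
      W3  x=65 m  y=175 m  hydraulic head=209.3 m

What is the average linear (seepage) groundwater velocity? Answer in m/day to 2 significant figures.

0.14 m/day

Differences from W1: to W2 (Δx, Δy, Δh) = (-100, -95, +0.9); to W3 = (-60, 40, +0.1).
Determinant of the coordinate differences = (-100)·40 − (-60)·(-95) = -9700.
∂h/∂x = [(+0.9)·40 − (+0.1)·(-95)] / -9700 = -0.004691
∂h/∂y = [(-100)·(+0.1) − (-60)·(+0.9)] / -9700 = -0.004536
|∇h| = √(-0.004691² + -0.004536²) = 0.006525
Seepage velocity v = K·i/n = 2.2 × 0.006525 / 0.1 = 0.1436 m/day.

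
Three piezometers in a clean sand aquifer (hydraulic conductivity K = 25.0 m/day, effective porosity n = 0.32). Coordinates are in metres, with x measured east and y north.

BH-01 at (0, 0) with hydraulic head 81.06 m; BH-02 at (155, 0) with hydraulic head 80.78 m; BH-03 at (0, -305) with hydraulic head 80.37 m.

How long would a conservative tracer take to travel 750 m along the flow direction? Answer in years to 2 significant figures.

∂h/∂x = (80.78 − 81.06) / (155 − 0) = -0.001806
∂h/∂y = (80.37 − 81.06) / (-305 − 0) = +0.002262
|∇h| = √(-0.001806² + 0.002262²) = 0.002895
Seepage velocity v = K·i/n = 25.0 × 0.002895 / 0.32 = 0.2262 m/day.
t = 750 / 0.2262 = 3316 days = 9.08 years.

9.1 years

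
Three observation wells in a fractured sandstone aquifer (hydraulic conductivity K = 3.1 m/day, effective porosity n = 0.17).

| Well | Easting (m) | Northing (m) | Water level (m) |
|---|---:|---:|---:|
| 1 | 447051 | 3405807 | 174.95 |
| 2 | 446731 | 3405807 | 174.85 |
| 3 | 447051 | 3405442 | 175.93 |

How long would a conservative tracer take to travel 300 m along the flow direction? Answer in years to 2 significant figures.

17 years

∂h/∂x = (174.85 − 174.95) / (446731 − 447051) = +0.0003125
∂h/∂y = (175.93 − 174.95) / (3405442 − 3405807) = -0.002685
|∇h| = √(0.0003125² + -0.002685²) = 0.002703
Seepage velocity v = K·i/n = 3.1 × 0.002703 / 0.17 = 0.04929 m/day.
t = 300 / 0.04929 = 6086 days = 16.7 years.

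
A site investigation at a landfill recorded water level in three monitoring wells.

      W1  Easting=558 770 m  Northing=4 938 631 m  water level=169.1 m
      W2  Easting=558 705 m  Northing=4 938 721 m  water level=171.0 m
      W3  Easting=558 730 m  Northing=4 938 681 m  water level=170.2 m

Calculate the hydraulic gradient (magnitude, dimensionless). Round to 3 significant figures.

0.0172

Differences from W1: to W2 (Δx, Δy, Δh) = (-65, 90, +1.9); to W3 = (-40, 50, +1.1).
Solve a·Δx + b·Δy = Δh: det = (-65)·50 − (-40)·90 = 350.
∂h/∂x = [(+1.9)·50 − (+1.1)·90] / 350 = -0.01143
∂h/∂y = [(-65)·(+1.1) − (-40)·(+1.9)] / 350 = +0.01286
|∇h| = √(-0.01143² + 0.01286²) = 0.01721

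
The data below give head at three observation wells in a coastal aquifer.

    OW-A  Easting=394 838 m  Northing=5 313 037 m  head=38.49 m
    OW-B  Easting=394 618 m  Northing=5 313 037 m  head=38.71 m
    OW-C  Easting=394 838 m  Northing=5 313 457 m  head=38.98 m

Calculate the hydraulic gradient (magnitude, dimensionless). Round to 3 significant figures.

0.00154

∂h/∂x = (38.71 − 38.49) / (394618 − 394838) = -0.0010000
∂h/∂y = (38.98 − 38.49) / (5313457 − 5313037) = +0.001167
|∇h| = √(-0.0010000² + 0.001167²) = 0.001537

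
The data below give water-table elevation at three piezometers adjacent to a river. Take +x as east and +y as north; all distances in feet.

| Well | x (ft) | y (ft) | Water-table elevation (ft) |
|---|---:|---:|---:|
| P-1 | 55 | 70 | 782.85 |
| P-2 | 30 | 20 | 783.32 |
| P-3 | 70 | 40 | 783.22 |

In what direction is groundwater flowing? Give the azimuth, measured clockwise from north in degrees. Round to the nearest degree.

345°

Differences from P-1: to P-2 (Δx, Δy, Δh) = (-25, -50, +0.47); to P-3 = (15, -30, +0.37).
Determinant of the coordinate differences = (-25)·(-30) − 15·(-50) = 1500.
∂h/∂x = [(+0.47)·(-30) − (+0.37)·(-50)] / 1500 = +0.002933
∂h/∂y = [(-25)·(+0.37) − 15·(+0.47)] / 1500 = -0.01087
Flow direction (−∇h) has components (-0.002933 E, +0.01087 N).
Azimuth = atan2(E, N) = atan2(-0.002933, +0.01087) = 344.9° ≈ 345°.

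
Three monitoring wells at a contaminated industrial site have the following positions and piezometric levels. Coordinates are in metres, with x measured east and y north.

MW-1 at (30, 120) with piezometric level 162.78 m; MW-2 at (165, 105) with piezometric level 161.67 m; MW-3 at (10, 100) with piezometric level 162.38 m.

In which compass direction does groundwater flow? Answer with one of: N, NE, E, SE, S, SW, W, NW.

With h = a·x + b·y + c and MW-1 as origin, the differences give:
  135·a + (-15)·b = -1.11
  (-20)·a + (-20)·b = -0.40
Eliminate b (×(-20) and ×(-15), subtract): -3000·a = 16.200 → a = ∂h/∂x = -0.005400
Back-substitute: b = ∂h/∂y = +0.02540.
Flow = −∇h = (+0.005400 east, -0.02540 north), which points south.

S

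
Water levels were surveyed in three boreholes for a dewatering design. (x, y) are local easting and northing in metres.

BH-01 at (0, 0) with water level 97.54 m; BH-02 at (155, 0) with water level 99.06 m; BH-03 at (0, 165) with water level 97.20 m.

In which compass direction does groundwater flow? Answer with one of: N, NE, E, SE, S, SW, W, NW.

∂h/∂x = (99.06 − 97.54) / (155 − 0) = +0.009806
∂h/∂y = (97.20 − 97.54) / (165 − 0) = -0.002061
Flow = −∇h = (-0.009806 east, +0.002061 north), which points west.

W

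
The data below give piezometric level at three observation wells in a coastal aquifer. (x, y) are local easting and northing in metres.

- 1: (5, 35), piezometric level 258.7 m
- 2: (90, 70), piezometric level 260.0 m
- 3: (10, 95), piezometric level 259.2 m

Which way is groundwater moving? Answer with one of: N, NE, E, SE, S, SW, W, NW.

SW

Three-point gradient (reference 1): Δ to 2 = (85, 35, +1.3), Δ to 3 = (5, 60, +0.5).
∂h/∂x = +0.01228, ∂h/∂y = +0.007310 (det = 4925).
Flow = −∇h = (-0.01228 east, -0.007310 north), which points southwest.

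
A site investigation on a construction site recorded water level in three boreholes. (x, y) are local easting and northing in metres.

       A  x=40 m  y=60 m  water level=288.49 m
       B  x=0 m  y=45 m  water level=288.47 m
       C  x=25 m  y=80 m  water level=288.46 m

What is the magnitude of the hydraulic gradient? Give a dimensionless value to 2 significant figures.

Differences from A: to B (Δx, Δy, Δh) = (-40, -15, -0.02); to C = (-15, 20, -0.03).
Determinant of the coordinate differences = (-40)·20 − (-15)·(-15) = -1025.
∂h/∂x = [(-0.02)·20 − (-0.03)·(-15)] / -1025 = +0.0008293
∂h/∂y = [(-40)·(-0.03) − (-15)·(-0.02)] / -1025 = -0.0008780
|∇h| = √(0.0008293² + -0.0008780²) = 0.001208

0.0012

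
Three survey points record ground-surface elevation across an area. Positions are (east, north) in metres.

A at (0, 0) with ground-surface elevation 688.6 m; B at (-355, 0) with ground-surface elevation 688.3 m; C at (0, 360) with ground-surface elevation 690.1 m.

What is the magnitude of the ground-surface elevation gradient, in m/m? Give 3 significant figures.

∂z/∂x = (688.3 − 688.6) / (-355 − 0) = +0.0008451
∂z/∂y = (690.1 − 688.6) / (360 − 0) = +0.004167
|∇f| = √(0.0008451² + 0.004167²) = 0.004252 m/m

0.00425 m/m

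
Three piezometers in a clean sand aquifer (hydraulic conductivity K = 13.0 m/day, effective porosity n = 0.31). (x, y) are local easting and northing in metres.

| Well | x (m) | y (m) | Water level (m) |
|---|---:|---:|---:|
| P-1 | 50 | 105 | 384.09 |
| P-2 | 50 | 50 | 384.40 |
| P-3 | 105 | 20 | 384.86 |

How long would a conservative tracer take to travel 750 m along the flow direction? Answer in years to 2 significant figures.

6.3 years

Taking P-1 as reference: P-2−P-1 = (0, -55, +0.31); P-3−P-1 = (55, -85, +0.77).
Solve a·Δx + b·Δy = Δh: det = 0·(-85) − 55·(-55) = 3025.
∂h/∂x = [(+0.31)·(-85) − (+0.77)·(-55)] / 3025 = +0.005289
∂h/∂y = [0·(+0.77) − 55·(+0.31)] / 3025 = -0.005636
|∇h| = √(0.005289² + -0.005636²) = 0.007729
Seepage velocity v = K·i/n = 13.0 × 0.007729 / 0.31 = 0.3241 m/day.
t = 750 / 0.3241 = 2314 days = 6.34 years.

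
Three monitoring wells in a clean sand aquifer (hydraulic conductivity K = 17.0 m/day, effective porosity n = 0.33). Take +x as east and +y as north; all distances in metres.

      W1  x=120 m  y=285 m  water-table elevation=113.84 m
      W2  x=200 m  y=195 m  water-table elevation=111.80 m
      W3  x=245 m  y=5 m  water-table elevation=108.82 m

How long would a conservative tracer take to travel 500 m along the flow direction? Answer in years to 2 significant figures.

Differences from W1: to W2 (Δx, Δy, Δh) = (80, -90, -2.04); to W3 = (125, -280, -5.02).
Determinant of the coordinate differences = 80·(-280) − 125·(-90) = -11150.
∂h/∂x = [(-2.04)·(-280) − (-5.02)·(-90)] / -11150 = -0.01071
∂h/∂y = [80·(-5.02) − 125·(-2.04)] / -11150 = +0.01315
|∇h| = √(-0.01071² + 0.01315²) = 0.01696
Seepage velocity v = K·i/n = 17.0 × 0.01696 / 0.33 = 0.8737 m/day.
t = 500 / 0.8737 = 572.3 days = 1.57 years.

1.6 years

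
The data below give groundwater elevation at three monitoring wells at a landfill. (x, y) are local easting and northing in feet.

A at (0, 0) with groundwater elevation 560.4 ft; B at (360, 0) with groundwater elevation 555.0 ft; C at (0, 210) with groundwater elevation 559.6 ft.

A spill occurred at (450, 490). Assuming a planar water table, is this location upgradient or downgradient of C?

downgradient

∂h/∂x = (555.0 − 560.4) / (360 − 0) = -0.01500
∂h/∂y = (559.6 − 560.4) / (210 − 0) = -0.003810
Head at (450, 490) = 560.4 + (-0.01500)·(450) + (-0.003810)·(490) = 551.78 ft.
That is lower than the 559.6 ft at C, so the point is downgradient.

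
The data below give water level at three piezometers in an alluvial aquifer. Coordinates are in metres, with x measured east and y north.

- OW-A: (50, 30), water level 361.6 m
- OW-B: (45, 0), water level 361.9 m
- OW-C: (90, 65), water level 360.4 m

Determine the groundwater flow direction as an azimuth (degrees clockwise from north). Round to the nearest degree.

077°

Taking OW-A as reference: OW-B−OW-A = (-5, -30, +0.3); OW-C−OW-A = (40, 35, -1.2).
Determinant of the coordinate differences = (-5)·35 − 40·(-30) = 1025.
∂h/∂x = [(+0.3)·35 − (-1.2)·(-30)] / 1025 = -0.02488
∂h/∂y = [(-5)·(-1.2) − 40·(+0.3)] / 1025 = -0.005854
Flow direction (−∇h) has components (+0.02488 E, +0.005854 N).
Azimuth = atan2(E, N) = atan2(+0.02488, +0.005854) = 76.8° ≈ 077°.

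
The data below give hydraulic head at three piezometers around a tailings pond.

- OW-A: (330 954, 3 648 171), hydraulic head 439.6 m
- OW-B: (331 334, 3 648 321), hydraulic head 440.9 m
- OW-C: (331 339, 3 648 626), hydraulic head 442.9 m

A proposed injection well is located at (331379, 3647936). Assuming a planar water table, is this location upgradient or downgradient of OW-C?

downgradient

Differences from OW-A: to OW-B (Δx, Δy, Δh) = (380, 150, +1.3); to OW-C = (385, 455, +3.3).
Determinant of the coordinate differences = 380·455 − 385·150 = 115150.
∂h/∂x = [(+1.3)·455 − (+3.3)·150] / 115150 = +0.0008380
∂h/∂y = [380·(+3.3) − 385·(+1.3)] / 115150 = +0.006544
Head at (331379, 3647936) = 439.6 + (+0.0008380)·(425) + (+0.006544)·(-235) = 438.42 m.
That is lower than the 442.9 m at OW-C, so the point is downgradient.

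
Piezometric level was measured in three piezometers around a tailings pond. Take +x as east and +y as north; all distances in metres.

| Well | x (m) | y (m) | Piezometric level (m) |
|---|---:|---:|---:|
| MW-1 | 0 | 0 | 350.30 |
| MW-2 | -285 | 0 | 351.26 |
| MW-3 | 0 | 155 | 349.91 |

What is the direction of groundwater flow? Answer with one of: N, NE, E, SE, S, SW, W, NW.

NE

∂h/∂x = (351.26 − 350.30) / (-285 − 0) = -0.003368
∂h/∂y = (349.91 − 350.30) / (155 − 0) = -0.002516
Flow = −∇h = (+0.003368 east, +0.002516 north), which points northeast.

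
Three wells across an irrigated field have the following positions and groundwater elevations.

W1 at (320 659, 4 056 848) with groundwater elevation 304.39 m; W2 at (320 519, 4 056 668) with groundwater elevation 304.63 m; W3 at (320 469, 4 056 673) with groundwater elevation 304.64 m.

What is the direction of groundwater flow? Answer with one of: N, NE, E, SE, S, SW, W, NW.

N

Differences from W1: to W2 (Δx, Δy, Δh) = (-140, -180, +0.24); to W3 = (-190, -175, +0.25).
Determinant of the coordinate differences = (-140)·(-175) − (-190)·(-180) = -9700.
∂h/∂x = [(+0.24)·(-175) − (+0.25)·(-180)] / -9700 = -0.0003093
∂h/∂y = [(-140)·(+0.25) − (-190)·(+0.24)] / -9700 = -0.001093
Flow = −∇h = (+0.0003093 east, +0.001093 north), which points north.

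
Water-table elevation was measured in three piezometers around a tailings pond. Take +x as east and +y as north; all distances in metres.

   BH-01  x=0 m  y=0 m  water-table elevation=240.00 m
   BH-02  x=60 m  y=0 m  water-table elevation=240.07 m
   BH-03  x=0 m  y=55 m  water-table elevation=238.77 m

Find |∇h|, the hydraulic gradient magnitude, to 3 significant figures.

∂h/∂x = (240.07 − 240.00) / (60 − 0) = +0.001167
∂h/∂y = (238.77 − 240.00) / (55 − 0) = -0.02236
|∇h| = √(0.001167² + -0.02236²) = 0.02239

0.0224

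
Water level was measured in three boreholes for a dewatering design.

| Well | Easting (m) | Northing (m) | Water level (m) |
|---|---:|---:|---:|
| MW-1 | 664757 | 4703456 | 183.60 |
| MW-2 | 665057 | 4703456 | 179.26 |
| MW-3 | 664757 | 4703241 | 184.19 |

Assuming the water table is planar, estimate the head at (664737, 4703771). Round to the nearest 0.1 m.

183.0 m

∂h/∂x = (179.26 − 183.60) / (665057 − 664757) = -0.01447
∂h/∂y = (184.19 − 183.60) / (4703241 − 4703456) = -0.002744
h(664737, 4703771) = 183.60 + (-0.01447)·(-20) + (-0.002744)·(315) = 183.60 +0.289 -0.864 = 183.025 m.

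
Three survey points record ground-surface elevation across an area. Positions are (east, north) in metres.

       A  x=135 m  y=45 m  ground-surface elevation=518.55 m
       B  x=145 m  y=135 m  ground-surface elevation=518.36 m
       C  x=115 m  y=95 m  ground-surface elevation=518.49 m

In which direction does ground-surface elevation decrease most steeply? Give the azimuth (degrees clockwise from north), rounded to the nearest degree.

043°

Taking A as reference: B−A = (10, 90, -0.19); C−A = (-20, 50, -0.06).
Determinant of the coordinate differences = 10·50 − (-20)·90 = 2300.
∂z/∂x = [(-0.19)·50 − (-0.06)·90] / 2300 = -0.001783
∂z/∂y = [10·(-0.06) − (-20)·(-0.19)] / 2300 = -0.001913
Steepest decrease is along −∇f: components (+0.001783 E, +0.001913 N).
Azimuth = atan2(+0.001783, +0.001913) = 43.0° ≈ 043°.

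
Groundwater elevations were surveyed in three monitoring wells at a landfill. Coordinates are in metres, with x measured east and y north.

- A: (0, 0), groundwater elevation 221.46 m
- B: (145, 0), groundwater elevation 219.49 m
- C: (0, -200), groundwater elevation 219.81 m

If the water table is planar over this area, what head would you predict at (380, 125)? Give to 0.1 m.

∂h/∂x = (219.49 − 221.46) / (145 − 0) = -0.01359
∂h/∂y = (219.81 − 221.46) / (-200 − 0) = +0.008250
h(380, 125) = 221.46 + (-0.01359)·(380) + (+0.008250)·(125) = 221.46 -5.163 +1.031 = 217.328 m.

217.3 m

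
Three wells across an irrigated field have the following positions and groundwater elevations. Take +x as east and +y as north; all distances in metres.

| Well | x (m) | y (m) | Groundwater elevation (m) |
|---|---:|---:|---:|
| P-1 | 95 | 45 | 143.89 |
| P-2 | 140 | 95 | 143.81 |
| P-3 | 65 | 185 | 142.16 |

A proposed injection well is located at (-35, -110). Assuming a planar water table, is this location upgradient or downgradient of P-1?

Three-point gradient (reference P-1): Δ to P-2 = (45, 50, -0.08), Δ to P-3 = (-30, 140, -1.73).
∂h/∂x = +0.009654, ∂h/∂y = -0.01029 (det = 7800).
Head at (-35, -110) = 143.89 + (+0.009654)·(-130) + (-0.01029)·(-155) = 144.23 m.
That is higher than the 143.89 m at P-1, so the point is upgradient.

upgradient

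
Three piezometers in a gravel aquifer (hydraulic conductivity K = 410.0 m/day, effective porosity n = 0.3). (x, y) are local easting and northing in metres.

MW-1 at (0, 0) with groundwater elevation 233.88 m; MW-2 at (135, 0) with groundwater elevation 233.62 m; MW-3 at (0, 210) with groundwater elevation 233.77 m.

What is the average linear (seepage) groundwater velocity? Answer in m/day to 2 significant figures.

2.7 m/day

∂h/∂x = (233.62 − 233.88) / (135 − 0) = -0.001926
∂h/∂y = (233.77 − 233.88) / (210 − 0) = -0.0005238
|∇h| = √(-0.001926² + -0.0005238²) = 0.001996
Seepage velocity v = K·i/n = 410.0 × 0.001996 / 0.3 = 2.728 m/day.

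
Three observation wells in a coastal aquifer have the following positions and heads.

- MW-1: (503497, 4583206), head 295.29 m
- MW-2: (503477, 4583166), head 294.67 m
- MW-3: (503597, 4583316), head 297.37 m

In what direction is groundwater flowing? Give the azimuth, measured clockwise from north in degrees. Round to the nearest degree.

Taking MW-1 as reference: MW-2−MW-1 = (-20, -40, -0.62); MW-3−MW-1 = (100, 110, +2.08).
Determinant of the coordinate differences = (-20)·110 − 100·(-40) = 1800.
∂h/∂x = [(-0.62)·110 − (+2.08)·(-40)] / 1800 = +0.008333
∂h/∂y = [(-20)·(+2.08) − 100·(-0.62)] / 1800 = +0.01133
Flow direction (−∇h) has components (-0.008333 E, -0.01133 N).
Azimuth = atan2(E, N) = atan2(-0.008333, -0.01133) = 216.3° ≈ 216°.

216°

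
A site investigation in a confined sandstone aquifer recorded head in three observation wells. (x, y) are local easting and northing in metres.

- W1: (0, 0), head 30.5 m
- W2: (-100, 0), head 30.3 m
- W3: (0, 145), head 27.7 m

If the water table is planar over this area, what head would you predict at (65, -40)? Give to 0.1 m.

∂h/∂x = (30.3 − 30.5) / (-100 − 0) = +0.002000
∂h/∂y = (27.7 − 30.5) / (145 − 0) = -0.01931
h(65, -40) = 30.5 + (+0.002000)·(65) + (-0.01931)·(-40) = 30.5 +0.130 +0.772 = 31.402 m.

31.4 m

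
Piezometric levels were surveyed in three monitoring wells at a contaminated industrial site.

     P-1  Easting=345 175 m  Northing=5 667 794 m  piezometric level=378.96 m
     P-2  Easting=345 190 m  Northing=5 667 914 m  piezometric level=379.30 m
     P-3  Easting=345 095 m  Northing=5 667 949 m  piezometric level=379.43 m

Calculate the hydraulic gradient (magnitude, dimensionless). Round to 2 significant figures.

0.0029

Three-point gradient (reference P-1): Δ to P-2 = (15, 120, +0.34), Δ to P-3 = (-80, 155, +0.47).
∂h/∂x = -0.0003103, ∂h/∂y = +0.002872 (det = 11925).
|∇h| = √(-0.0003103² + 0.002872²) = 0.002889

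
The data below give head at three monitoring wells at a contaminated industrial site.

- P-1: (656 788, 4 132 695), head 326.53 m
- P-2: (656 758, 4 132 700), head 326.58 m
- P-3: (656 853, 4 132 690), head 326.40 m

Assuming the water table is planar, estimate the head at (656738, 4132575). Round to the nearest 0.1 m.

327.1 m

With h = a·x + b·y + c and P-1 as origin, the differences give:
  (-30)·a + 5·b = +0.05
  65·a + (-5)·b = -0.13
Eliminate b (×(-5) and ×5, subtract): -175·a = 0.400 → a = ∂h/∂x = -0.002286
Back-substitute: b = ∂h/∂y = -0.003714.
h(656738, 4132575) = 326.53 + (-0.002286)·(-50) + (-0.003714)·(-120) = 326.53 +0.114 +0.446 = 327.090 m.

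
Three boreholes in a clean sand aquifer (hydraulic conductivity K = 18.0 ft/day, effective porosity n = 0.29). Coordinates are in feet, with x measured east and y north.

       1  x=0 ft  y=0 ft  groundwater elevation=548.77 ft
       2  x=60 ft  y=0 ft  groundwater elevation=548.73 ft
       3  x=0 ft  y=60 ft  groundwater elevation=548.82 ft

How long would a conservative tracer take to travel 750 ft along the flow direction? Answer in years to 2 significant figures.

∂h/∂x = (548.73 − 548.77) / (60 − 0) = -0.0006667
∂h/∂y = (548.82 − 548.77) / (60 − 0) = +0.0008333
|∇h| = √(-0.0006667² + 0.0008333²) = 0.001067
Seepage velocity v = K·i/n = 18.0 × 0.001067 / 0.29 = 0.06623 ft/day.
t = 750 / 0.06623 = 1.132e+04 days = 31 years.

31 years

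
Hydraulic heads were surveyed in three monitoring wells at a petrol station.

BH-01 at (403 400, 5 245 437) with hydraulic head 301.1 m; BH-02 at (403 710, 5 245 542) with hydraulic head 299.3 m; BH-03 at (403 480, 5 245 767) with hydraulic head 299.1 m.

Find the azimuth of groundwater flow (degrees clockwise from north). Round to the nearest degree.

039°

Three-point gradient (reference BH-01): Δ to BH-02 = (310, 105, -1.8), Δ to BH-03 = (80, 330, -2.0).
∂h/∂x = -0.004089, ∂h/∂y = -0.005069 (det = 93900).
Flow direction (−∇h) has components (+0.004089 E, +0.005069 N).
Azimuth = atan2(E, N) = atan2(+0.004089, +0.005069) = 38.9° ≈ 039°.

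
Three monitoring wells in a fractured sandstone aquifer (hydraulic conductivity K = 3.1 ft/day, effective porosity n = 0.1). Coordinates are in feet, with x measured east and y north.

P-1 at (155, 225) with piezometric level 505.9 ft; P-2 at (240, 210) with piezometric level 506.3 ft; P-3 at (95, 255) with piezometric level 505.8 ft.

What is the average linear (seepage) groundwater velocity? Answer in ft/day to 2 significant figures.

Taking P-1 as reference: P-2−P-1 = (85, -15, +0.4); P-3−P-1 = (-60, 30, -0.1).
Solve a·Δx + b·Δy = Δh: det = 85·30 − (-60)·(-15) = 1650.
∂h/∂x = [(+0.4)·30 − (-0.1)·(-15)] / 1650 = +0.006364
∂h/∂y = [85·(-0.1) − (-60)·(+0.4)] / 1650 = +0.009394
|∇h| = √(0.006364² + 0.009394²) = 0.01135
Seepage velocity v = K·i/n = 3.1 × 0.01135 / 0.1 = 0.3518 ft/day.

0.35 ft/day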